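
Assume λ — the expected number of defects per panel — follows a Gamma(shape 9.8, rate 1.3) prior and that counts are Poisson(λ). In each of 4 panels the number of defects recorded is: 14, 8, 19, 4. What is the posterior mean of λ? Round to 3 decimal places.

Posterior mean ≈ 10.340

Total count ∑xᵢ = 45 over n = 4 panels.
Gamma is conjugate to the Poisson likelihood: posterior is Gamma(shape = 9.8+45 = 54.8, rate = 1.3+4 = 5.3).
Posterior mean = shape/rate = 54.8/5.3 = 10.340.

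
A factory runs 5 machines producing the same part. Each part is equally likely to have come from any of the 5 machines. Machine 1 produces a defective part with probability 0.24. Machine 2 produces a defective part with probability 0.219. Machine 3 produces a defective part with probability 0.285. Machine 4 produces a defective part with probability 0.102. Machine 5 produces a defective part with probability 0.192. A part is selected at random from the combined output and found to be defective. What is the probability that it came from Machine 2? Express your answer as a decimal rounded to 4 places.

P(defective|M1) = 0.24; P(defective|M2) = 0.219; P(defective|M3) = 0.285; P(defective|M4) = 0.102; P(defective|M5) = 0.192.
Prior × likelihood for each source: 0.2·0.24=0.04800, 0.2·0.219=0.04380, 0.2·0.285=0.05700, 0.2·0.102=0.02040, 0.2·0.192=0.03840. Summing gives P(defective) = 0.20760.
P(Machine 2 | defective) = 0.04380 / 0.20760 = 0.2110.

Posterior probability ≈ 0.2110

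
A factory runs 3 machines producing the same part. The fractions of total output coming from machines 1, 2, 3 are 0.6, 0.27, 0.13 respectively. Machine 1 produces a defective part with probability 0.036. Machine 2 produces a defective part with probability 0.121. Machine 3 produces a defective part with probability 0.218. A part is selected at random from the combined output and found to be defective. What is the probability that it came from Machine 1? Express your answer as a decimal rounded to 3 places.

Posterior probability ≈ 0.261

Tabulate prior·likelihood by source: [1] prior 0.6, lik 0.036, product 0.02160; [2] prior 0.27, lik 0.121, product 0.03267; [3] prior 0.13, lik 0.218, product 0.02834.
Normalizing constant = 0.082610; the posterior for Machine 1 is its product over the sum, 0.02160/0.082610 = 0.261.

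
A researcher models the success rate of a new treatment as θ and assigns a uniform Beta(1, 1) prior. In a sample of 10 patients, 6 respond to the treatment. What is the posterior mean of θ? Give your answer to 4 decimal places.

Posterior mean ≈ 0.5833

Observing 6 successes and 4 failures updates Beta(1, 1) by adding the success and failure counts to the two shape parameters: α = 1+6 = 7, β = 1+4 = 5.
E[θ | data] = 7/(7+5) = 0.5833.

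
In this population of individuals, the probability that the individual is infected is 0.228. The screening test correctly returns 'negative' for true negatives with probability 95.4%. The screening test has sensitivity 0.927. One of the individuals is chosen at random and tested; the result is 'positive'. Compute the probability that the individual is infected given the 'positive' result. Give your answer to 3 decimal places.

P(H | E) ≈ 0.856

Let H be the event that the individual is infected. P(H) = 0.228, so P(¬H) = 0.772. With E the 'positive' result, P(E|H) = 0.927 and P(E|¬H) = 0.046.
P(E) = 0.927·0.228 + 0.046·0.772 = 0.21136 + 0.035512 = 0.24687.
By Bayes' theorem, P(H|E) = 0.21136 / 0.24687 = 0.856.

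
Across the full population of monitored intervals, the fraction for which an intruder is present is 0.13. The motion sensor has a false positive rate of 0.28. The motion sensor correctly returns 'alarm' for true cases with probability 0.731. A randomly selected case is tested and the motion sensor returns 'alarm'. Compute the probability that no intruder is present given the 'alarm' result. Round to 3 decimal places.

Write H for 'an intruder is present'. Prior odds H:¬H = 0.13/0.87 = 0.14943. For the 'alarm' outcome, the likelihood ratio is 0.731/0.28 = 2.6107.
Posterior odds = 0.14943 × 2.6107 = 0.39011, so P(H|E) = 0.39011/(1+0.39011) = 0.281. Then P(¬H|E) = 1 − 0.281 = 0.719.

P(¬H | E) ≈ 0.719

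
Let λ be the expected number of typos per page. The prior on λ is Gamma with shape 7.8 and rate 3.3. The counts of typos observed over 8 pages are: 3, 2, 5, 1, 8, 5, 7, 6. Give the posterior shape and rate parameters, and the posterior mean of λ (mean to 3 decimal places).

The Poisson likelihood adds the total count to the shape and the number of exposure periods to the rate. Here ∑xᵢ = 37 and n = 8, so shape 7.8→44.8 and rate 3.3→11.3.
E[λ | data] = 44.8/11.3 = 3.965.

Posterior: Gamma(shape=44.8, rate=11.3); mean ≈ 3.965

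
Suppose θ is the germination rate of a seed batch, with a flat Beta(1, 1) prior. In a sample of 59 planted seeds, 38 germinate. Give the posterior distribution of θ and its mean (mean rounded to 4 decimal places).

Posterior: Beta(39, 22); mean ≈ 0.6393

The binomial likelihood is conjugate to the Beta prior: with 38 successes and 21 failures, the posterior is Beta(1+38, 1+21) = Beta(39, 22).
Posterior mean = α/(α+β) = 39/61 = 0.6393.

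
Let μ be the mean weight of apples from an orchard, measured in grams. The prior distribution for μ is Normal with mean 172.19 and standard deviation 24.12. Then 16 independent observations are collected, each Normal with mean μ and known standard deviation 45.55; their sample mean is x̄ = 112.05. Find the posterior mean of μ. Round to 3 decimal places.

Posterior mean ≈ 123.012

With known σ, the Normal prior is conjugate. Weight on the data is w = (n/σ²)/(n/σ² + 1/τ₀²) = 0.00771158/(0.00771158+0.00171888) = 0.81773.
Posterior mean = w·x̄ + (1−w)·μ₀ = 0.81773·112.05 + 0.18227·172.19 = 123.012.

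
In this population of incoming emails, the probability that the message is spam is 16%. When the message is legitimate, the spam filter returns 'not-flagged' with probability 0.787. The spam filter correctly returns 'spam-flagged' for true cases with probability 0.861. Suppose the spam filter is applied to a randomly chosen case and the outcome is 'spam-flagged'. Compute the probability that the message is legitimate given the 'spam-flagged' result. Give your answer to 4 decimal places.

P(¬H | E) ≈ 0.5650

Let H be the event that the message is spam. P(H) = 0.16, so P(¬H) = 0.84. With E the 'spam-flagged' result, P(E|H) = 0.861 and P(E|¬H) = 0.213.
P(E) = 0.861·0.16 + 0.213·0.84 = 0.13776 + 0.17892 = 0.31668.
By Bayes' theorem, P(H|E) = 0.13776 / 0.31668 = 0.4350. Hence P(¬H|E) = 1 − 0.4350 = 0.5650.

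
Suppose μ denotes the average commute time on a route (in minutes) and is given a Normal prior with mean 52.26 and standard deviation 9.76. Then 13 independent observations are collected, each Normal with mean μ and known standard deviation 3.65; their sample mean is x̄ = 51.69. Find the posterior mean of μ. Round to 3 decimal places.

With known σ, the Normal prior is conjugate. Weight on the data is w = (n/σ²)/(n/σ² + 1/τ₀²) = 0.975793/(0.975793+0.0104979) = 0.98936.
Posterior mean = w·x̄ + (1−w)·μ₀ = 0.98936·51.69 + 0.010644·52.26 = 51.696.

Posterior mean ≈ 51.696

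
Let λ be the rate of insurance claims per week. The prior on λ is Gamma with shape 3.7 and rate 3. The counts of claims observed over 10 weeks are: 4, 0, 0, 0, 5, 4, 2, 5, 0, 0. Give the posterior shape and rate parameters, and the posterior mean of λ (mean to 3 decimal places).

Posterior: Gamma(shape=23.7, rate=13); mean ≈ 1.823

The Poisson likelihood adds the total count to the shape and the number of exposure periods to the rate. Here ∑xᵢ = 20 and n = 10, so shape 3.7→23.7 and rate 3→13.
Posterior mean = shape/rate = 23.7/13 = 1.823.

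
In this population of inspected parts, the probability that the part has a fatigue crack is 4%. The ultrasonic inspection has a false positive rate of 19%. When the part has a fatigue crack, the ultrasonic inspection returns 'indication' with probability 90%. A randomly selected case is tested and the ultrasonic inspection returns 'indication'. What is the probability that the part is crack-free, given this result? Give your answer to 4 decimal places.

Let H be the event that the part has a fatigue crack. P(H) = 0.04, so P(¬H) = 0.96. With E the 'indication' result, P(E|H) = 0.9 and P(E|¬H) = 0.19.
P(E) = 0.9·0.04 + 0.19·0.96 = 0.036000 + 0.18240 = 0.21840.
By Bayes' theorem, P(H|E) = 0.036000 / 0.21840 = 0.1648. Hence P(¬H|E) = 1 − 0.1648 = 0.8352.

P(¬H | E) ≈ 0.8352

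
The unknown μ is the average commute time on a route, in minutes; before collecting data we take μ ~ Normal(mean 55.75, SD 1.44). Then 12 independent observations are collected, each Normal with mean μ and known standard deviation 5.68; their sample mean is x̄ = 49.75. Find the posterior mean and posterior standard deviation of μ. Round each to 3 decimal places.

Posterior mean ≈ 53.137; posterior SD ≈ 1.082

With known σ, the Normal prior is conjugate. Weight on the data is w = (n/σ²)/(n/σ² + 1/τ₀²) = 0.371950/(0.371950+0.482253) = 0.43544.
Posterior mean = w·x̄ + (1−w)·μ₀ = 0.43544·49.75 + 0.56456·55.75 = 53.137. Posterior variance = 1/(0.371950+0.482253) = 1.17068, so SD = 1.082.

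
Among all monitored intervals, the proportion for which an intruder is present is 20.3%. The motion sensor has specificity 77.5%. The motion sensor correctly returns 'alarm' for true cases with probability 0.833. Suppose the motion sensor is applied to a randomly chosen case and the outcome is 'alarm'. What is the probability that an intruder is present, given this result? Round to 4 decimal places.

P(H | E) ≈ 0.4853

Let H be the event that an intruder is present. P(H) = 0.203, so P(¬H) = 0.797. With E the 'alarm' result, P(E|H) = 0.833 and P(E|¬H) = 0.225.
P(E) = 0.833·0.203 + 0.225·0.797 = 0.16910 + 0.17932 = 0.34842.
By Bayes' theorem, P(H|E) = 0.16910 / 0.34842 = 0.4853.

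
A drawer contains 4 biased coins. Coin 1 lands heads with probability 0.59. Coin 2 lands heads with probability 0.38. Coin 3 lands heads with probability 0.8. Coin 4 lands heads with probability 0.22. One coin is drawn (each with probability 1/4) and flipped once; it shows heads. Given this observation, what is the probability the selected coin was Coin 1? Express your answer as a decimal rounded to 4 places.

P(heads|C1) = 0.59; P(heads|C2) = 0.38; P(heads|C3) = 0.8; P(heads|C4) = 0.22.
Prior × likelihood for each source: 0.25·0.59=0.1475, 0.25·0.38=0.09500, 0.25·0.8=0.2000, 0.25·0.22=0.05500. Summing gives P(heads) = 0.49750.
P(Coin 1 | heads) = 0.1475 / 0.49750 = 0.2965.

Posterior probability ≈ 0.2965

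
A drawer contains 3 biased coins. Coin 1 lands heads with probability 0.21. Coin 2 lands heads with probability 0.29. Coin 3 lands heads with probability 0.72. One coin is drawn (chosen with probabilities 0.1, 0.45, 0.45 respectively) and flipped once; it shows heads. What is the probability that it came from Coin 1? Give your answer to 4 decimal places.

P(heads|C1) = 0.21; P(heads|C2) = 0.29; P(heads|C3) = 0.72.
Prior × likelihood for each source: 0.1·0.21=0.02100, 0.45·0.29=0.1305, 0.45·0.72=0.3240. Summing gives P(heads) = 0.47550.
P(Coin 1 | heads) = 0.02100 / 0.47550 = 0.0442.

Posterior probability ≈ 0.0442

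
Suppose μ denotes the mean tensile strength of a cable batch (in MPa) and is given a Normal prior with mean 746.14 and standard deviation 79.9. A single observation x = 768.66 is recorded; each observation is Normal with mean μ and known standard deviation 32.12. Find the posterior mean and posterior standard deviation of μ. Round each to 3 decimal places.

Posterior mean ≈ 765.527; posterior SD ≈ 29.802

Prior precision 1/τ₀² = 1/79.9² = 0.00015664; data precision n/σ² = 1/32.12² = 0.00096928.
Posterior precision = 0.00015664 + 0.00096928 = 0.00112592, giving posterior SD = 1/√0.00112592 = 29.802.
Posterior mean = (0.00015664·746.14 + 0.00096928·768.66) / 0.00112592 = 765.527.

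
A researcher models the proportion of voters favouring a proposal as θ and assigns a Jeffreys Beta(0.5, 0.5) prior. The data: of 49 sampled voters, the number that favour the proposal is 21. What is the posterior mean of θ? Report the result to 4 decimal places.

Posterior mean ≈ 0.4300

Observing 21 successes and 28 failures updates Beta(0.5, 0.5) by adding the success and failure counts to the two shape parameters: α = 0.5+21 = 21.5, β = 0.5+28 = 28.5.
E[θ | data] = 21.5/(21.5+28.5) = 0.4300.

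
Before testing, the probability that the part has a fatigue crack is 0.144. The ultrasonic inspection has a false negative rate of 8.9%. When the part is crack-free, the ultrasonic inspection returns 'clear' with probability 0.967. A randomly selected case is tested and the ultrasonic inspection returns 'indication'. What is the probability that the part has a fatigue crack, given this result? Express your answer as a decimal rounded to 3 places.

P(H | E) ≈ 0.823

Write H for 'the part has a fatigue crack'. Prior odds H:¬H = 0.144/0.856 = 0.16822. For the 'indication' outcome, the likelihood ratio is 0.911/0.033 = 27.606.
Posterior odds = 0.16822 × 27.606 = 4.6440, so P(H|E) = 4.6440/(1+4.6440) = 0.823.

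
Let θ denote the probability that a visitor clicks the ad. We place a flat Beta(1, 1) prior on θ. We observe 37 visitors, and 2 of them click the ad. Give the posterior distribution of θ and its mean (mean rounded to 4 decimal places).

Posterior: Beta(3, 36); mean ≈ 0.0769

Observing 2 successes and 35 failures updates Beta(1, 1) by adding the success and failure counts to the two shape parameters: α = 1+2 = 3, β = 1+35 = 36.
Posterior mean = α/(α+β) = 3/39 = 0.0769.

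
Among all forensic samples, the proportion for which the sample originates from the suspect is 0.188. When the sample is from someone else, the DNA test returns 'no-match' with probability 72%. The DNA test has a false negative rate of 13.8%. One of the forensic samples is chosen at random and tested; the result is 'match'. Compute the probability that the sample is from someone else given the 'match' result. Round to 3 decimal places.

P(¬H | E) ≈ 0.584

Write H for 'the sample originates from the suspect'. Prior odds H:¬H = 0.188/0.812 = 0.23153. For the 'match' outcome, the likelihood ratio is 0.862/0.28 = 3.0786.
Posterior odds = 0.23153 × 3.0786 = 0.71277, so P(H|E) = 0.71277/(1+0.71277) = 0.416. Then P(¬H|E) = 1 − 0.416 = 0.584.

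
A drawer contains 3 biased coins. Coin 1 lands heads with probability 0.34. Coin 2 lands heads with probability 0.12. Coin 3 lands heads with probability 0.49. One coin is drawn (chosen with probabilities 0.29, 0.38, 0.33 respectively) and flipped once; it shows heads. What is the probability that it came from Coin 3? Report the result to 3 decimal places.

Posterior probability ≈ 0.529

Tabulate prior·likelihood by source: [1] prior 0.29, lik 0.34, product 0.09860; [2] prior 0.38, lik 0.12, product 0.04560; [3] prior 0.33, lik 0.49, product 0.1617.
Normalizing constant = 0.30590; the posterior for Coin 3 is its product over the sum, 0.1617/0.30590 = 0.529.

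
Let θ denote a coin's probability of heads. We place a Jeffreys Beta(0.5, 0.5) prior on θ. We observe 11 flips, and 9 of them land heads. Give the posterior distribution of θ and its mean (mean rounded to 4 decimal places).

Observing 9 successes and 2 failures updates Beta(0.5, 0.5) by adding the success and failure counts to the two shape parameters: α = 0.5+9 = 9.5, β = 0.5+2 = 2.5.
E[θ | data] = 9.5/(9.5+2.5) = 0.7917.

Posterior: Beta(9.5, 2.5); mean ≈ 0.7917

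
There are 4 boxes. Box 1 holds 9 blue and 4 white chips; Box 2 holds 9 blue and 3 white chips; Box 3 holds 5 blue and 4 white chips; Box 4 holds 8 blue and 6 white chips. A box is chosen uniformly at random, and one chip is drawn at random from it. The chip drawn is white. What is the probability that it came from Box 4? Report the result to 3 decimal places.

P(white|Box 1) = 0.3077; P(white|Box 2) = 0.25; P(white|Box 3) = 0.4444; P(white|Box 4) = 0.4286.
Prior × likelihood for each source: 0.25·0.3077=0.07692, 0.25·0.25=0.06250, 0.25·0.4444=0.1111, 0.25·0.4286=0.1071. Summing gives P(white) = 0.35768.
P(Box 4 | white) = 0.1071 / 0.35768 = 0.300.

Posterior probability ≈ 0.300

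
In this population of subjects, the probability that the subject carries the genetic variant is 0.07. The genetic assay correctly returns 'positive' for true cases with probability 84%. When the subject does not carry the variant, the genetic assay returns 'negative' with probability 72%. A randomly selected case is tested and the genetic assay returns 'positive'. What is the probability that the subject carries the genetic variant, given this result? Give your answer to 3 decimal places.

P(H | E) ≈ 0.184

Write H for 'the subject carries the genetic variant'. Prior odds H:¬H = 0.07/0.93 = 0.075269. For the 'positive' outcome, the likelihood ratio is 0.84/0.28 = 3.0000.
Posterior odds = 0.075269 × 3.0000 = 0.22581, so P(H|E) = 0.22581/(1+0.22581) = 0.184.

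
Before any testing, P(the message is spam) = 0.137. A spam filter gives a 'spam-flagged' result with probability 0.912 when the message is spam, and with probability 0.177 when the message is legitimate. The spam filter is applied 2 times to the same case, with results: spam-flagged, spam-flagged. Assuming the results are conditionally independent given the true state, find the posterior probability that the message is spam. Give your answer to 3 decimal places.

With H the event that the message is spam, the joint likelihood of the observed sequence is P(data|H) = 0.912·0.912 = 0.83174 and P(data|¬H) = 0.177·0.177 = 0.031329.
Bayes: P(H|data) = 0.137·0.83174 / (0.137·0.83174 + 0.863·0.031329) = 0.11395/0.14099 = 0.8082.

Posterior P(H) ≈ 0.808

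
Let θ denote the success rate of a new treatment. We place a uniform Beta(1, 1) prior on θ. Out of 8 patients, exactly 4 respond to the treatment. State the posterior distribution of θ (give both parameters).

Posterior: Beta(5, 5)

The binomial likelihood is conjugate to the Beta prior: with 4 successes and 4 failures, the posterior is Beta(1+4, 1+4) = Beta(5, 5).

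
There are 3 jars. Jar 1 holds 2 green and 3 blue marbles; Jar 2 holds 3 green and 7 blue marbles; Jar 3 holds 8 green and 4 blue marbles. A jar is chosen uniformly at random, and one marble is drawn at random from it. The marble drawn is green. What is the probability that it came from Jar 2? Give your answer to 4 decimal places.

Posterior probability ≈ 0.2195

P(green|Jar 1) = 0.4; P(green|Jar 2) = 0.3; P(green|Jar 3) = 0.6667.
Prior × likelihood for each source: 0.333333·0.4=0.1333, 0.333333·0.3=0.1000, 0.333333·0.6667=0.2222. Summing gives P(green) = 0.45556.
P(Jar 2 | green) = 0.1000 / 0.45556 = 0.2195.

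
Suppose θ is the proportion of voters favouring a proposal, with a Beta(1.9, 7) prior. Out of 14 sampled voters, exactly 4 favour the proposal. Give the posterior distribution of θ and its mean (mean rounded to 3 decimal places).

Observing 4 successes and 10 failures updates Beta(1.9, 7) by adding the success and failure counts to the two shape parameters: α = 1.9+4 = 5.9, β = 7+10 = 17.
E[θ | data] = 5.9/(5.9+17) = 0.258.

Posterior: Beta(5.9, 17); mean ≈ 0.258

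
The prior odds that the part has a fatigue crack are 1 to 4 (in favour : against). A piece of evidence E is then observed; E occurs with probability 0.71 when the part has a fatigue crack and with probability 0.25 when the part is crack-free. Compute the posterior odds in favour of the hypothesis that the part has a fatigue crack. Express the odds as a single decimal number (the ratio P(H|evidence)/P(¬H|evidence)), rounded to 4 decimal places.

Posterior odds ≈ 0.7100

Prior odds = 1/4 = 0.25000. In log-odds, ln(0.25000) = -1.3863.
Add log likelihood ratio: ln(2.8400) = 1.0438.
Posterior log-odds = -0.34249, so posterior odds = exp(-0.34249) = 0.71000.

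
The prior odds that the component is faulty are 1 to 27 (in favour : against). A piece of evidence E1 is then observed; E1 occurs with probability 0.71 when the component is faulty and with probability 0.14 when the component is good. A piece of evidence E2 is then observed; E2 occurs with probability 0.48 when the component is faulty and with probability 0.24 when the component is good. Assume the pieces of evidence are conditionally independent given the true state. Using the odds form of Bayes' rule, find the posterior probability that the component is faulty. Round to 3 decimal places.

Posterior probability ≈ 0.273

Prior odds = 1/27 = 0.037037. In log-odds, ln(0.037037) = -3.2958.
Add log likelihood ratios: ln(5.0714) + ln(2.0000) = 2.3168.
Posterior log-odds = -0.97907, so posterior odds = exp(-0.97907) = 0.37566. Converting, P(H|E) = 0.37566/1.3757 = 0.273.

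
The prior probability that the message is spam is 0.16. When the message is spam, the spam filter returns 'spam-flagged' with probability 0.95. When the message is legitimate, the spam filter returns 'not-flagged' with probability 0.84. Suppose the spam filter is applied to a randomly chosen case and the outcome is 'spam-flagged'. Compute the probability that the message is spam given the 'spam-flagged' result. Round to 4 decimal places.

Write H for 'the message is spam'. Prior odds H:¬H = 0.16/0.84 = 0.19048. For the 'spam-flagged' outcome, the likelihood ratio is 0.95/0.16 = 5.9375.
Posterior odds = 0.19048 × 5.9375 = 1.1310, so P(H|E) = 1.1310/(1+1.1310) = 0.5307.

P(H | E) ≈ 0.5307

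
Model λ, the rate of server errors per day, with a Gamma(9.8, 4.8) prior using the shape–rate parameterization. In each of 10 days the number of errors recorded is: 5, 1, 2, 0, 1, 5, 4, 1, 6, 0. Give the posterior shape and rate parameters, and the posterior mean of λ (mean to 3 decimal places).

Posterior: Gamma(shape=34.8, rate=14.8); mean ≈ 2.351

The Poisson likelihood adds the total count to the shape and the number of exposure periods to the rate. Here ∑xᵢ = 25 and n = 10, so shape 9.8→34.8 and rate 4.8→14.8.
Posterior mean = shape/rate = 34.8/14.8 = 2.351.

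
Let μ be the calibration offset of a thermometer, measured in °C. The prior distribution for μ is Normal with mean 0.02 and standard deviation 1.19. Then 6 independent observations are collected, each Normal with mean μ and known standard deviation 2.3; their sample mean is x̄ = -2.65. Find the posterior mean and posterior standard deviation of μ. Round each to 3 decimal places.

Posterior mean ≈ -1.626; posterior SD ≈ 0.737

Prior precision 1/τ₀² = 1/1.19² = 0.706165; data precision n/σ² = 6/2.3² = 1.13422.
Posterior precision = 0.706165 + 1.13422 = 1.84038, giving posterior SD = 1/√1.84038 = 0.737.
Posterior mean = (0.706165·0.02 + 1.13422·-2.65) / 1.84038 = -1.626.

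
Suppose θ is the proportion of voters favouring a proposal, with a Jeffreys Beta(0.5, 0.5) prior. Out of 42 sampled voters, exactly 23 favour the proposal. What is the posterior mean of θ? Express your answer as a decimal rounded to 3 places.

Observing 23 successes and 19 failures updates Beta(0.5, 0.5) by adding the success and failure counts to the two shape parameters: α = 0.5+23 = 23.5, β = 0.5+19 = 19.5.
E[θ | data] = 23.5/(23.5+19.5) = 0.547.

Posterior mean ≈ 0.547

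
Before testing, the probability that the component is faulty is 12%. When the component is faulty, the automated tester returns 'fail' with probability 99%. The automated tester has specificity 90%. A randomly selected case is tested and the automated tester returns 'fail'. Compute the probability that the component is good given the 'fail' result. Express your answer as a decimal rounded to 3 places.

P(¬H | E) ≈ 0.426

Write H for 'the component is faulty'. Prior odds H:¬H = 0.12/0.88 = 0.13636. For the 'fail' outcome, the likelihood ratio is 0.99/0.1 = 9.9000.
Posterior odds = 0.13636 × 9.9000 = 1.3500, so P(H|E) = 1.3500/(1+1.3500) = 0.574. Then P(¬H|E) = 1 − 0.574 = 0.426.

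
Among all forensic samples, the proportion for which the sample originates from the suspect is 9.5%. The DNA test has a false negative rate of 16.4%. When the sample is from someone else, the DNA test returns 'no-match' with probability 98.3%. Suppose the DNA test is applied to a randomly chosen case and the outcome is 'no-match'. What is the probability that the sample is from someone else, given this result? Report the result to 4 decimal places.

Let H be the event that the sample originates from the suspect. P(H) = 0.095, so P(¬H) = 0.905. With E the 'no-match' result, P(E|H) = 0.164 and P(E|¬H) = 0.983.
P(E) = 0.164·0.095 + 0.983·0.905 = 0.015580 + 0.88962 = 0.90520.
By Bayes' theorem, P(H|E) = 0.015580 / 0.90520 = 0.0172. Hence P(¬H|E) = 1 − 0.0172 = 0.9828.

P(¬H | E) ≈ 0.9828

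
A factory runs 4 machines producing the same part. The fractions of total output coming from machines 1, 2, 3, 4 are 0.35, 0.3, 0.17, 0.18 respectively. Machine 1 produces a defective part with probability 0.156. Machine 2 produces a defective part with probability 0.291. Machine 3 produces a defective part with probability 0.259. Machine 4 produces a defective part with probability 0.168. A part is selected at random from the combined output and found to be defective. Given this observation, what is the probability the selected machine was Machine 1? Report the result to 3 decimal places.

P(defective|M1) = 0.156; P(defective|M2) = 0.291; P(defective|M3) = 0.259; P(defective|M4) = 0.168.
Prior × likelihood for each source: 0.35·0.156=0.05460, 0.3·0.291=0.08730, 0.17·0.259=0.04403, 0.18·0.168=0.03024. Summing gives P(defective) = 0.21617.
P(Machine 1 | defective) = 0.05460 / 0.21617 = 0.253.

Posterior probability ≈ 0.253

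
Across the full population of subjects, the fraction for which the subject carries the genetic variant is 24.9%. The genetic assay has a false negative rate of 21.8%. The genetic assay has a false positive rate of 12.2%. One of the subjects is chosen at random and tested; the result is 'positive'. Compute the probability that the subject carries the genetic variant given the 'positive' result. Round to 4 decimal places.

P(H | E) ≈ 0.6800

Let H be the event that the subject carries the genetic variant. P(H) = 0.249, so P(¬H) = 0.751. With E the 'positive' result, P(E|H) = 0.782 and P(E|¬H) = 0.122.
P(E) = 0.782·0.249 + 0.122·0.751 = 0.19472 + 0.091622 = 0.28634.
By Bayes' theorem, P(H|E) = 0.19472 / 0.28634 = 0.6800.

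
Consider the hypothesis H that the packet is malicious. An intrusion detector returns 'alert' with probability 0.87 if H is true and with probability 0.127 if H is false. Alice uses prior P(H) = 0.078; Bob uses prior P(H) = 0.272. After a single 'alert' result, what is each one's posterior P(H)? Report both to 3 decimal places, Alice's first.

P('+'|H) = 0.87, P('+'|¬H) = 0.127.
Alice: numerator 0.87·0.078 = 0.067860; evidence = 0.067860+0.127·0.922 = 0.18495; posterior = 0.367.
Bob: numerator 0.87·0.272 = 0.23664; evidence = 0.23664+0.127·0.728 = 0.32910; posterior = 0.719.

Alice: 0.367; Bob: 0.719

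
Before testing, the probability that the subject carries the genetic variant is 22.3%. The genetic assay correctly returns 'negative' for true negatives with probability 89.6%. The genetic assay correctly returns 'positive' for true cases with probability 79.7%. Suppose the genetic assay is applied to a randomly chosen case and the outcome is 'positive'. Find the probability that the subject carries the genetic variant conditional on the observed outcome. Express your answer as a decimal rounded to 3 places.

Write H for 'the subject carries the genetic variant'. Prior odds H:¬H = 0.223/0.777 = 0.28700. For the 'positive' outcome, the likelihood ratio is 0.797/0.104 = 7.6635.
Posterior odds = 0.28700 × 7.6635 = 2.1994, so P(H|E) = 2.1994/(1+2.1994) = 0.687.

P(H | E) ≈ 0.687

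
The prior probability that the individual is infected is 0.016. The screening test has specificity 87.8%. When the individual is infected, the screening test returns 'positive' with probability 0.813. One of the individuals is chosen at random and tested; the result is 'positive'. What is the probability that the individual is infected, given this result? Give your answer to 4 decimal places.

Let H be the event that the individual is infected. P(H) = 0.016, so P(¬H) = 0.984. With E the 'positive' result, P(E|H) = 0.813 and P(E|¬H) = 0.122.
P(E) = 0.813·0.016 + 0.122·0.984 = 0.013008 + 0.12005 = 0.13306.
By Bayes' theorem, P(H|E) = 0.013008 / 0.13306 = 0.0978.

P(H | E) ≈ 0.0978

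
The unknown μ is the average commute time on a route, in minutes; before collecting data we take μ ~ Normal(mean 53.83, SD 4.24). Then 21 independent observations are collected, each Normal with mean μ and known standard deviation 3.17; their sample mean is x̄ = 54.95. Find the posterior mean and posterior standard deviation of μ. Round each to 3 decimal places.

Posterior mean ≈ 54.921; posterior SD ≈ 0.683

Prior precision 1/τ₀² = 1/4.24² = 0.0556248; data precision n/σ² = 21/3.17² = 2.08978.
Posterior precision = 0.0556248 + 2.08978 = 2.14541, giving posterior SD = 1/√2.14541 = 0.683.
Posterior mean = (0.0556248·53.83 + 2.08978·54.95) / 2.14541 = 54.921.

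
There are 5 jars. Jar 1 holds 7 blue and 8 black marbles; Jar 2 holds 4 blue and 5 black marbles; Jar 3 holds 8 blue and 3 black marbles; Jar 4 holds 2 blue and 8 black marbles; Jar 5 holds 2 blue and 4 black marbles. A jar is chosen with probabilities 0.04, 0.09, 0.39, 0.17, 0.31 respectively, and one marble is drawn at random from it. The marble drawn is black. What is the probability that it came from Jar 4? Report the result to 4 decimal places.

P(black|Jar 1) = 0.5333; P(black|Jar 2) = 0.5556; P(black|Jar 3) = 0.2727; P(black|Jar 4) = 0.8; P(black|Jar 5) = 0.6667.
Prior × likelihood for each source: 0.04·0.5333=0.02133, 0.09·0.5556=0.05000, 0.39·0.2727=0.1064, 0.17·0.8=0.1360, 0.31·0.6667=0.2067. Summing gives P(black) = 0.52036.
P(Jar 4 | black) = 0.1360 / 0.52036 = 0.2614.

Posterior probability ≈ 0.2614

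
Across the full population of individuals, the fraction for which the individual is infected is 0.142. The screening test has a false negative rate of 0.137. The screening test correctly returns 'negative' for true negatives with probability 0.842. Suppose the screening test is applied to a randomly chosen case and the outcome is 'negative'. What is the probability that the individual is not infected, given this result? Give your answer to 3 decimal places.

Let H be the event that the individual is infected. P(H) = 0.142, so P(¬H) = 0.858. With E the 'negative' result, P(E|H) = 0.137 and P(E|¬H) = 0.842.
P(E) = 0.137·0.142 + 0.842·0.858 = 0.019454 + 0.72244 = 0.74189.
By Bayes' theorem, P(H|E) = 0.019454 / 0.74189 = 0.026. Hence P(¬H|E) = 1 − 0.026 = 0.974.

P(¬H | E) ≈ 0.974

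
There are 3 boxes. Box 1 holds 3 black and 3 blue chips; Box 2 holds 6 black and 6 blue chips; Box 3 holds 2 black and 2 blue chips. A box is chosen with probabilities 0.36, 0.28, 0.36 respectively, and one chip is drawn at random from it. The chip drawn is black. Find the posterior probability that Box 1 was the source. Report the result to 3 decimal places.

Posterior probability ≈ 0.360

Tabulate prior·likelihood by source: [1] prior 0.36, lik 0.5, product 0.1800; [2] prior 0.28, lik 0.5, product 0.1400; [3] prior 0.36, lik 0.5, product 0.1800.
Normalizing constant = 0.50000; the posterior for Box 1 is its product over the sum, 0.1800/0.50000 = 0.360.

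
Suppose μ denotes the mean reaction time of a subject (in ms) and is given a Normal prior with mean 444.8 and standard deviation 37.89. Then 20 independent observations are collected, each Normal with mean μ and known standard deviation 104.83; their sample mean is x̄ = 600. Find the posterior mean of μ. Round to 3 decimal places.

With known σ, the Normal prior is conjugate. Weight on the data is w = (n/σ²)/(n/σ² + 1/τ₀²) = 0.00181995/(0.00181995+0.00069655) = 0.72321.
Posterior mean = w·x̄ + (1−w)·μ₀ = 0.72321·600 + 0.27679·444.8 = 557.042.

Posterior mean ≈ 557.042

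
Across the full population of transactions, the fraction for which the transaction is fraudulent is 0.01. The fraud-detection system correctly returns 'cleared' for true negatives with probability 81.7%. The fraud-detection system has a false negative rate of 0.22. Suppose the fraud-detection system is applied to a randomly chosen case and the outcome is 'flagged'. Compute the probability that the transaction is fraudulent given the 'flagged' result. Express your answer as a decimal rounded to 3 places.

Write H for 'the transaction is fraudulent'. Prior odds H:¬H = 0.01/0.99 = 0.010101. For the 'flagged' outcome, the likelihood ratio is 0.78/0.183 = 4.2623.
Posterior odds = 0.010101 × 4.2623 = 0.043053, so P(H|E) = 0.043053/(1+0.043053) = 0.041.

P(H | E) ≈ 0.041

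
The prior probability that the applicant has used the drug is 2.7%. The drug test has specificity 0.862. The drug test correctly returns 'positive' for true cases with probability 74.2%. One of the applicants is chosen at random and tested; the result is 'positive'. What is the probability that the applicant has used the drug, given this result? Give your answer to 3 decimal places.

P(H | E) ≈ 0.130

Let H be the event that the applicant has used the drug. P(H) = 0.027, so P(¬H) = 0.973. With E the 'positive' result, P(E|H) = 0.742 and P(E|¬H) = 0.138.
P(E) = 0.742·0.027 + 0.138·0.973 = 0.020034 + 0.13427 = 0.15431.
By Bayes' theorem, P(H|E) = 0.020034 / 0.15431 = 0.130.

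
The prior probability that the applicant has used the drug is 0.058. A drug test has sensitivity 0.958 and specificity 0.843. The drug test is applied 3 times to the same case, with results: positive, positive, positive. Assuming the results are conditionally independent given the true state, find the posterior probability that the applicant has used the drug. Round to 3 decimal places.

Posterior P(H) ≈ 0.933

Let H be the event that the applicant has used the drug; start with P(H) = 0.058. P('positive'|H) = 0.958, P('positive'|¬H) = 0.157.
Update on result 1 ('positive'): P(H) ← 0.958·0.0580 / (0.958·0.0580 + 0.157·0.9420) = 0.055564/0.20346 = 0.2731.
Update on result 2 ('positive'): P(H) ← 0.958·0.2731 / (0.958·0.2731 + 0.157·0.7269) = 0.26163/0.37575 = 0.6963.
Update on result 3 ('positive'): P(H) ← 0.958·0.6963 / (0.958·0.6963 + 0.157·0.3037) = 0.66704/0.71472 = 0.9333.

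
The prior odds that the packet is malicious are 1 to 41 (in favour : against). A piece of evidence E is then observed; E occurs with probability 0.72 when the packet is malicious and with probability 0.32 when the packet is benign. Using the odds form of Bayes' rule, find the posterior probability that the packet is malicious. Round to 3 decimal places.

Posterior probability ≈ 0.052

Prior odds = 1/41 = 0.024390.
Likelihood ratio for E = 0.72/0.32 = 2.2500.
Posterior odds = prior odds × LR = 0.054878.
Posterior probability = odds/(1+odds) = 0.054878/1.0549 = 0.052.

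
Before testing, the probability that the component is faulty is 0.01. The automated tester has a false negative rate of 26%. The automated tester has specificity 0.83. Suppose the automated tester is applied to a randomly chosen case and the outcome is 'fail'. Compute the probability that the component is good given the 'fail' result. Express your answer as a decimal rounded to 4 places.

Write H for 'the component is faulty'. Prior odds H:¬H = 0.01/0.99 = 0.010101. For the 'fail' outcome, the likelihood ratio is 0.74/0.17 = 4.3529.
Posterior odds = 0.010101 × 4.3529 = 0.043969, so P(H|E) = 0.043969/(1+0.043969) = 0.0421. Then P(¬H|E) = 1 − 0.0421 = 0.9579.

P(¬H | E) ≈ 0.9579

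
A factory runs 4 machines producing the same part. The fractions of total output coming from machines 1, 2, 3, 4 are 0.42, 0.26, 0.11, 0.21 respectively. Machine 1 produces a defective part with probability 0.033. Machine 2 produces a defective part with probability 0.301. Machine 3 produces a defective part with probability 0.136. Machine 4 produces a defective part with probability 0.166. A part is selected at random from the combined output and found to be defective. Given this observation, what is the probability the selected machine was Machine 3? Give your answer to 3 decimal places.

Posterior probability ≈ 0.105

Tabulate prior·likelihood by source: [1] prior 0.42, lik 0.033, product 0.01386; [2] prior 0.26, lik 0.301, product 0.07826; [3] prior 0.11, lik 0.136, product 0.01496; [4] prior 0.21, lik 0.166, product 0.03486.
Normalizing constant = 0.14194; the posterior for Machine 3 is its product over the sum, 0.01496/0.14194 = 0.105.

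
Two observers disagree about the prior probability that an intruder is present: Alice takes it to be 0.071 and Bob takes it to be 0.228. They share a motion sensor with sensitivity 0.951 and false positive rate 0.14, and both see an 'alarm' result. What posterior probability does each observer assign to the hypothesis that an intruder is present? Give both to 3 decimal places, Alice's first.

Alice: 0.342; Bob: 0.667

P('+'|H) = 0.951, P('+'|¬H) = 0.14.
Alice: numerator 0.951·0.071 = 0.067521; evidence = 0.067521+0.14·0.929 = 0.19758; posterior = 0.342.
Bob: numerator 0.951·0.228 = 0.21683; evidence = 0.21683+0.14·0.772 = 0.32491; posterior = 0.667.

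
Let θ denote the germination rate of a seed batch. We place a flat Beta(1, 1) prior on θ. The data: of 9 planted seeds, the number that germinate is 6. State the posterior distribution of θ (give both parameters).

The binomial likelihood is conjugate to the Beta prior: with 6 successes and 3 failures, the posterior is Beta(1+6, 1+3) = Beta(7, 4).

Posterior: Beta(7, 4)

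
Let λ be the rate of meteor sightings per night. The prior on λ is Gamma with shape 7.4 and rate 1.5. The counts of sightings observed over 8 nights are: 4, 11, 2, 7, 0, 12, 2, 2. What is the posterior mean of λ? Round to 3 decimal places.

Posterior mean ≈ 4.989

Total count ∑xᵢ = 40 over n = 8 nights.
Gamma is conjugate to the Poisson likelihood: posterior is Gamma(shape = 7.4+40 = 47.4, rate = 1.5+8 = 9.5).
E[λ | data] = 47.4/9.5 = 4.989.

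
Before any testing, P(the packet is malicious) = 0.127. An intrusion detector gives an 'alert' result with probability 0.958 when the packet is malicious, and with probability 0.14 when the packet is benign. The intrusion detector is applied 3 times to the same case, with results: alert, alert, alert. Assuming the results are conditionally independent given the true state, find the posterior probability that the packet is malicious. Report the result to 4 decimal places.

Posterior P(H) ≈ 0.9790

Let H be the event that the packet is malicious; start with P(H) = 0.127. P('alert'|H) = 0.958, P('alert'|¬H) = 0.14.
Update on result 1 ('alert'): P(H) ← 0.958·0.1270 / (0.958·0.1270 + 0.14·0.8730) = 0.12167/0.24389 = 0.4989.
Update on result 2 ('alert'): P(H) ← 0.958·0.4989 / (0.958·0.4989 + 0.14·0.5011) = 0.47791/0.54807 = 0.8720.
Update on result 3 ('alert'): P(H) ← 0.958·0.8720 / (0.958·0.8720 + 0.14·0.1280) = 0.83537/0.85329 = 0.9790.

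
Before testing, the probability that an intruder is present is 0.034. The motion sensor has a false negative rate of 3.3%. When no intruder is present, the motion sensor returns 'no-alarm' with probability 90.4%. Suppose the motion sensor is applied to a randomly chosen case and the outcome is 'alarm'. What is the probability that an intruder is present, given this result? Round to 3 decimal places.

P(H | E) ≈ 0.262

Let H be the event that an intruder is present. P(H) = 0.034, so P(¬H) = 0.966. With E the 'alarm' result, P(E|H) = 0.967 and P(E|¬H) = 0.096.
P(E) = 0.967·0.034 + 0.096·0.966 = 0.032878 + 0.092736 = 0.12561.
By Bayes' theorem, P(H|E) = 0.032878 / 0.12561 = 0.262.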